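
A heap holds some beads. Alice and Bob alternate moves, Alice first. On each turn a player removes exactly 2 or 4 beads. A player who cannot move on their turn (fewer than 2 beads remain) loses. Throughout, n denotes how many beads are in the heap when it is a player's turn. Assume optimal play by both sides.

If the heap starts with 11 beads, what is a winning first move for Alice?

Use the standard recursion: the mover loses at a terminal position; elsewhere, the mover wins exactly when some move hands the opponent an L position.
n=0: no move → L
n=1: no move → L
n=2: →0(L), so W
n=3: →1(L), so W
n=4: →0(L), so W
n=5: →1(L), so W
n=6: →4(W), 2(W) — all W, so L
n=7: →5(W), 3(W) — all W, so L
n=8: →6(L), so W
n=9: →7(L), so W
n=10: →6(L), so W
n=11: →7(L), so W
From 11, the L positions reachable in one move are: 7.

Remove 4, leaving 7.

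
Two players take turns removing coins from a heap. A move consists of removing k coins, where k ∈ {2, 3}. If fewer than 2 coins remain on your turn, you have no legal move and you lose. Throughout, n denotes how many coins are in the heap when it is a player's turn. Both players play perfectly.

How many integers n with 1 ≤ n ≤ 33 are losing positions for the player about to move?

13

Classify positions by backward induction: terminal positions (no move available) are L. From any other position, the mover wins iff some move reaches an L.
n=0: no move → L
n=1: no move → L
n=2: reaches L-position 0 → W
n=3: reaches L-position 1 → W
n=4: reaches L-position 1 → W
n=5: only reaches 3(W), 2(W), all W → L
n=6: only reaches 4(W), 3(W), all W → L
n=7: reaches L-position 5 → W
n=8: reaches L-position 6 → W
n=9: reaches L-position 6 → W
n=10: only reaches 8(W), 7(W), all W → L
n=11: only reaches 9(W), 8(W), all W → L
n=12: reaches L-position 10 → W
n=13: reaches L-position 11 → W
n=14: reaches L-position 11 → W
n=15: only reaches 13(W), 12(W), all W → L
n=16: only reaches 14(W), 13(W), all W → L
n=17: reaches L-position 15 → W
n=18: reaches L-position 16 → W
n=19: reaches L-position 16 → W
n=20: only reaches 18(W), 17(W), all W → L
n=21: only reaches 19(W), 18(W), all W → L
n=22: reaches L-position 20 → W
n=23: reaches L-position 21 → W
n=24: reaches L-position 21 → W
n=25: only reaches 23(W), 22(W), all W → L
n=26: only reaches 24(W), 23(W), all W → L
n=27: reaches L-position 25 → W
n=28: reaches L-position 26 → W
n=29: reaches L-position 26 → W
n=30: only reaches 28(W), 27(W), all W → L
n=31: only reaches 29(W), 28(W), all W → L
n=32: reaches L-position 30 → W
n=33: reaches L-position 31 → W
L entries with 1 ≤ n ≤ 33 (n=0 is outside the asked range and is not counted): n = 1, 5, 6, 10, 11, 15, 16, 20, 21, 25, 26, 30, 31; that makes 13.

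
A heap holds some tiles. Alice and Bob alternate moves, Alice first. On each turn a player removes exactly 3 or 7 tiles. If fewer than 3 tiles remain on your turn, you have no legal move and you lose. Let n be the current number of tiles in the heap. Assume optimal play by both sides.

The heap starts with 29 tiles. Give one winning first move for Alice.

Remove 3, leaving 26.

Build the W/L table. Terminal = L. A non-terminal position is W if it has a move to some L; otherwise it is L.
n=0: no move → L
n=1: no move → L
n=2: no move → L
n=3: reaches L-position 0 → W
n=4: reaches L-position 1 → W
n=5: reaches L-position 2 → W
n=6: only reaches 3(W), which is W → L
n=7: reaches L-position 0 → W
n=8: reaches L-position 1 → W
n=9: reaches L-position 6 → W
n=10: only reaches 7(W), 3(W), all W → L
n=11: only reaches 8(W), 4(W), all W → L
n=12: only reaches 9(W), 5(W), all W → L
n=13: reaches L-position 10 → W
n=14: reaches L-position 11 → W
n=15: reaches L-position 12 → W
n=16: only reaches 13(W), 9(W), all W → L
n=17: reaches L-position 10 → W
n=18: reaches L-position 11 → W
n=19: reaches L-position 16 → W
n=20: only reaches 17(W), 13(W), all W → L
n=21: only reaches 18(W), 14(W), all W → L
n=22: only reaches 19(W), 15(W), all W → L
n=23: reaches L-position 20 → W
n=24: reaches L-position 21 → W
n=25: reaches L-position 22 → W
n=26: only reaches 23(W), 19(W), all W → L
n=27: reaches L-position 20 → W
n=28: reaches L-position 21 → W
n=29: reaches L-position 26 → W
From 29, the L positions reachable in one move are: 26, 22. Any move reaching one of these is winning.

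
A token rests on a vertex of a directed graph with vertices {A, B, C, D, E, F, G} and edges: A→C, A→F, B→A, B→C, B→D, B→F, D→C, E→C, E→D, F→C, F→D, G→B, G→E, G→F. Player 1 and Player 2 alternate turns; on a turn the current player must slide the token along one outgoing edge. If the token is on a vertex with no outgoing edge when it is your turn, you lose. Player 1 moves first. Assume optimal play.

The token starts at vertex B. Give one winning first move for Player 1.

Compute win/loss labels from the base case upward. A position with no move is L. Any other position is W if it can reach an L in one move, else L.
Every edge goes from a vertex to one that appears earlier in the order C, D, F, A, B, E, G, so processing vertices in that order labels each vertex after all of its successors.
C: no outgoing edge → L
D: →C(L), so W
F: →C(L), so W
A: →C(L), so W
B: →C(L), so W
E: →C(L), so W
G: →E(W), B(W), F(W) — all W, so L
From B, the L positions reachable in one move are: C.

Move to C.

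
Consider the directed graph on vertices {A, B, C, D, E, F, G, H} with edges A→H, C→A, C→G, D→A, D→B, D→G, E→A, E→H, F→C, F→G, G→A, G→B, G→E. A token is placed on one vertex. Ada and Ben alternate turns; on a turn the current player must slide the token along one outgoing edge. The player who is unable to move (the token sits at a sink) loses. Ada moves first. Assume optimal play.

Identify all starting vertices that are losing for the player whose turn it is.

B, C, H

Work bottom-up. With no move the player to move loses. Otherwise the position is W if at least one move leads to an L position for the opponent, and L if every move leads to a W.
Every edge goes from a vertex to one that appears earlier in the order B, H, A, E, G, D, C, F, so processing vertices in that order labels each vertex after all of its successors.
B: no outgoing edge → L
H: no outgoing edge → L
A: reaches L-position H → W
E: reaches L-position H → W
G: reaches L-position B → W
D: reaches L-position B → W
C: only reaches G(W), A(W), all W → L
F: reaches L-position C → W
The losing starting vertices are exactly the entries labelled L in this table (3 of them).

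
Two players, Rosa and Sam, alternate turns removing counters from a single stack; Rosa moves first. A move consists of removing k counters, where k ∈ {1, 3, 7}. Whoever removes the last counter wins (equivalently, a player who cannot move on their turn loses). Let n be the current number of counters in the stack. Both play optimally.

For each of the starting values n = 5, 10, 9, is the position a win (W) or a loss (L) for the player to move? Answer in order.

Work bottom-up. With no move the player to move loses. Otherwise the position is W if at least one move leads to an L position for the opponent, and L if every move leads to a W.
n=0: no move → L
n=1: →0(L), so W
n=2: →1(W) only, which is W, so L
n=3: →2(L), so W
n=4: →3(W), 1(W) — all W, so L
n=5: →4(L), so W
n=6: →5(W), 3(W) — all W, so L
n=7: →6(L), so W
n=8: →7(W), 5(W), 1(W) — all W, so L
n=9: →8(L), so W
n=10: →9(W), 7(W), 3(W) — all W, so L

5: W, 10: L, 9: W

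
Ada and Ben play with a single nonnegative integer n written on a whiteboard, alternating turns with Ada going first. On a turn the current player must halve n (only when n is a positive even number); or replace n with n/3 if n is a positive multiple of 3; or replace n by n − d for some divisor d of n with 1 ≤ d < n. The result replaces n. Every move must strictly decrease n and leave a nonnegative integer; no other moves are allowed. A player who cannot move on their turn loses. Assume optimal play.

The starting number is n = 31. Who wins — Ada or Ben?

Ben wins.

Compute win/loss labels from the base case upward. A position with no move is L. Any other position is W if it can reach an L in one move, else L.
n=0: no move → L
n=1: no move → L
n=2: can move to 1, which is L ⇒ W
n=3: can move to 1, which is L ⇒ W
n=4: moves to 2(W), 3(W); every one is W ⇒ L
n=5: can move to 4, which is L ⇒ W
n=6: can move to 4, which is L ⇒ W
n=7: the only move is to 6(W), a W ⇒ L
n=8: can move to 4, which is L ⇒ W
n=9: moves to 3(W), 6(W), 8(W); every one is W ⇒ L
n=10: can move to 9, which is L ⇒ W
n=11: the only move is to 10(W), a W ⇒ L
n=12: can move to 4, which is L ⇒ W
n=13: the only move is to 12(W), a W ⇒ L
n=14: can move to 7, which is L ⇒ W
n=15: moves to 5(W), 10(W), 12(W), 14(W); every one is W ⇒ L
n=16: can move to 15, which is L ⇒ W
n=17: the only move is to 16(W), a W ⇒ L
n=18: can move to 9, which is L ⇒ W
n=19: the only move is to 18(W), a W ⇒ L
n=20: can move to 15, which is L ⇒ W
n=21: can move to 7, which is L ⇒ W
n=22: can move to 11, which is L ⇒ W
n=23: the only move is to 22(W), a W ⇒ L
n=24: can move to 23, which is L ⇒ W
n=25: moves to 20(W), 24(W); every one is W ⇒ L
n=26: can move to 13, which is L ⇒ W
n=27: can move to 9, which is L ⇒ W
n=28: moves to 14(W), 21(W), 24(W), 26(W), 27(W); every one is W ⇒ L
n=29: can move to 28, which is L ⇒ W
n=30: can move to 15, which is L ⇒ W
n=31: the only move is to 30(W), a W ⇒ L
Every move from 31 reaches a W position, so the mover loses.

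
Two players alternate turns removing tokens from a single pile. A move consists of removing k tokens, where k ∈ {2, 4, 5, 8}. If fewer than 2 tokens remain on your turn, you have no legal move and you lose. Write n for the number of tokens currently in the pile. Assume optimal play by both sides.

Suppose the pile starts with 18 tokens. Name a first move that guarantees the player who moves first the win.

Positions with no move are L. A position that does have a move is losing for the player to move precisely when every available move leads to a winning position for the opponent. Fill in the labels:
n=0: no move → L
n=1: no move → L
n=2: can move to 0, which is L ⇒ W
n=3: can move to 1, which is L ⇒ W
n=4: can move to 0, which is L ⇒ W
n=5: can move to 1, which is L ⇒ W
n=6: can move to 1, which is L ⇒ W
n=7: moves to 5(W), 3(W), 2(W); every one is W ⇒ L
n=8: can move to 0, which is L ⇒ W
n=9: can move to 7, which is L ⇒ W
n=10: moves to 8(W), 6(W), 5(W), 2(W); every one is W ⇒ L
n=11: can move to 7, which is L ⇒ W
n=12: can move to 10, which is L ⇒ W
n=13: moves to 11(W), 9(W), 8(W), 5(W); every one is W ⇒ L
n=14: can move to 10, which is L ⇒ W
n=15: can move to 13, which is L ⇒ W
n=16: moves to 14(W), 12(W), 11(W), 8(W); every one is W ⇒ L
n=17: can move to 13, which is L ⇒ W
n=18: can move to 16, which is L ⇒ W
From 18, the L positions reachable in one move are: 16, 13, 10. Any move reaching one of these is winning.

Remove 2, leaving 16.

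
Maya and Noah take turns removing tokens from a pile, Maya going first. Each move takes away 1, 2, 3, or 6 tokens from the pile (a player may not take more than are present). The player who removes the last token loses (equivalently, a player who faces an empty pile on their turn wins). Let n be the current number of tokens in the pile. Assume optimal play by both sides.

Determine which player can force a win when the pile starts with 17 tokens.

Noah wins.

Build the W/L table. Terminal = W. A non-terminal position is W if it has a move to some L; otherwise it is L.
n=0: no move; the opponent has just taken the last token and therefore loses → W
n=1: L (sole option 0(W) is W)
n=2: W (go to 1, an L position)
n=3: W (go to 1, an L position)
n=4: W (go to 1, an L position)
n=5: L (options 4(W), 3(W), 2(W) are all W)
n=6: W (go to 5, an L position)
n=7: W (go to 5, an L position)
n=8: W (go to 5, an L position)
n=9: L (options 8(W), 7(W), 6(W), 3(W) are all W)
n=10: W (go to 9, an L position)
n=11: W (go to 9, an L position)
n=12: W (go to 9, an L position)
n=13: L (options 12(W), 11(W), 10(W), 7(W) are all W)
n=14: W (go to 13, an L position)
n=15: W (go to 13, an L position)
n=16: W (go to 13, an L position)
n=17: L (options 16(W), 15(W), 14(W), 11(W) are all W)
Every move from 17 reaches a W position, so the mover loses.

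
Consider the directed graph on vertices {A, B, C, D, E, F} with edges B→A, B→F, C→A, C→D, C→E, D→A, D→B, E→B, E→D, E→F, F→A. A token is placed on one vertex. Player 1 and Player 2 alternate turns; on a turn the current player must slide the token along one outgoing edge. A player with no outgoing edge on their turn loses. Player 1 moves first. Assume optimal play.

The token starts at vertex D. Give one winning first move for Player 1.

Move to A.

Compute win/loss labels from the base case upward. A position with no move is L. Any other position is W if it can reach an L in one move, else L.
Every edge goes from a vertex to one that appears earlier in the order A, F, B, D, E, C, so processing vertices in that order labels each vertex after all of its successors.
A: no outgoing edge → L
F: →A(L), so W
B: →A(L), so W
D: →A(L), so W
E: →D(W), B(W), F(W) — all W, so L
C: →E(L), so W
From D, the L positions reachable in one move are: A.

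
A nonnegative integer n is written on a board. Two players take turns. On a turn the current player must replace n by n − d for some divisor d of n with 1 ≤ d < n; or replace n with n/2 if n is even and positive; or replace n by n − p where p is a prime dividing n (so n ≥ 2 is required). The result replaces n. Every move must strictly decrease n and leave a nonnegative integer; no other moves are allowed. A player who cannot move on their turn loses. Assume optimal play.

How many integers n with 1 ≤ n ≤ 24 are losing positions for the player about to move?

5

Classify positions by backward induction: terminal positions (no move available) are L. From any other position, the mover wins iff some move reaches an L.
n=0: no move → L
n=1: no move → L
n=2: →0(L), so W
n=3: →0(L), so W
n=4: →2(W), 3(W) — all W, so L
n=5: →0(L), so W
n=6: →4(L), so W
n=7: →0(L), so W
n=8: →4(L), so W
n=9: →6(W), 8(W) — all W, so L
n=10: →9(L), so W
n=11: →0(L), so W
n=12: →9(L), so W
n=13: →0(L), so W
n=14: →7(W), 12(W), 13(W) — all W, so L
n=15: →14(L), so W
n=16: →14(L), so W
n=17: →0(L), so W
n=18: →9(L), so W
n=19: →0(L), so W
n=20: →10(W), 15(W), 16(W), 18(W), 19(W) — all W, so L
n=21: →14(L), so W
n=22: →20(L), so W
n=23: →0(L), so W
n=24: →20(L), so W
L entries with 1 ≤ n ≤ 24 (n=0 is outside the asked range and is not counted): n = 1, 4, 9, 14, 20; that makes 5.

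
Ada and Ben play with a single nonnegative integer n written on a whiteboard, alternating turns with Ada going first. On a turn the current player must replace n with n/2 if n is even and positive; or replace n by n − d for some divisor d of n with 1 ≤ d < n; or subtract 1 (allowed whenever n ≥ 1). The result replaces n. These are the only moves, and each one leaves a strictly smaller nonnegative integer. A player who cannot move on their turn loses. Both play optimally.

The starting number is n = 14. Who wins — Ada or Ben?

Ada wins.

Use the standard recursion: the mover loses at a terminal position; elsewhere, the mover wins exactly when some move hands the opponent an L position.
n=0: no move → L
n=1: can move to 0, which is L ⇒ W
n=2: the only move is to 1(W), a W ⇒ L
n=3: can move to 2, which is L ⇒ W
n=4: can move to 2, which is L ⇒ W
n=5: the only move is to 4(W), a W ⇒ L
n=6: can move to 5, which is L ⇒ W
n=7: the only move is to 6(W), a W ⇒ L
n=8: can move to 7, which is L ⇒ W
n=9: moves to 6(W), 8(W); every one is W ⇒ L
n=10: can move to 5, which is L ⇒ W
n=11: the only move is to 10(W), a W ⇒ L
n=12: can move to 9, which is L ⇒ W
n=13: the only move is to 12(W), a W ⇒ L
n=14: can move to 7, which is L ⇒ W
From 14 Ada can move to 7, reaching an L position.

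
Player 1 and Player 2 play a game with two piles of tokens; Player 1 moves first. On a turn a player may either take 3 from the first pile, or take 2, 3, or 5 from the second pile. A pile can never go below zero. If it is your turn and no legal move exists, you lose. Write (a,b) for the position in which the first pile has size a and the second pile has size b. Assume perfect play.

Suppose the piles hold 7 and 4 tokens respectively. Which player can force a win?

Player 1 wins.

Classify positions by backward induction: terminal positions (no move available) are L. From any other position, the mover wins iff some move reaches an L.
No move ever increases a pile, so every position that can arise here has a ≤ 7 and b ≤ 4; it is enough to label the cells with 0 ≤ a ≤ 7 and 0 ≤ b ≤ 4.
Every move lowers a or b (never raises either), so fill the grid row by row in increasing a, and left to right within a row: each cell's successors are then already labelled.
      b=0  b=1  b=2  b=3  b=4
a=0:    L    L    W    W    W
a=1:    L    L    W    W    W
a=2:    L    L    W    W    W
a=3:    W    W    L    L    W
a=4:    W    W    L    L    W
a=5:    W    W    L    L    W
a=6:    L    L    W    W    W
a=7:    L    L    W    W    W
Cells with no legal move (terminal, hence L): (0,0), (0,1), (1,0), (1,1), (2,0), (2,1).
The remaining L cells, each justified by listing all of its moves:
(3,2): L (options (0,2)(W), (3,0)(W) are all W)
(3,3): L (options (0,3)(W), (3,1)(W), (3,0)(W) are all W)
(4,2): L (options (1,2)(W), (4,0)(W) are all W)
(4,3): L (options (1,3)(W), (4,1)(W), (4,0)(W) are all W)
(5,2): L (options (2,2)(W), (5,0)(W) are all W)
(5,3): L (options (2,3)(W), (5,1)(W), (5,0)(W) are all W)
(6,0): L (sole option (3,0)(W) is W)
(6,1): L (sole option (3,1)(W) is W)
(7,0): L (sole option (4,0)(W) is W)
(7,1): L (sole option (4,1)(W) is W)
Every other cell has at least one move into one of the L cells above, so it is W.
From (7,4) Player 1 can move to (7,1), reaching an L position.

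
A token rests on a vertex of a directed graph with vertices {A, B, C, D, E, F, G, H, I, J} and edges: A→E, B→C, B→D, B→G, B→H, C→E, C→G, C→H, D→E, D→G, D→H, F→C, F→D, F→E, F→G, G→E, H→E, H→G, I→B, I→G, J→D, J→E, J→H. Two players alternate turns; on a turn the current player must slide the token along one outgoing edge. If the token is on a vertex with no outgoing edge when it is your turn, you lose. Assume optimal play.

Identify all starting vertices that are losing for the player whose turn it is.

B, E

Classify positions by backward induction: terminal positions (no move available) are L. From any other position, the mover wins iff some move reaches an L.
Every edge goes from a vertex to one that appears earlier in the order E, G, H, D, C, J, B, A, F, I, so processing vertices in that order labels each vertex after all of its successors.
E: no outgoing edge → L
G: W (go to E, an L position)
H: W (go to E, an L position)
D: W (go to E, an L position)
C: W (go to E, an L position)
J: W (go to E, an L position)
B: L (options C(W), D(W), H(W), G(W) are all W)
A: W (go to E, an L position)
F: W (go to E, an L position)
I: W (go to B, an L position)
The losing starting vertices are exactly the entries labelled L in this table (2 of them).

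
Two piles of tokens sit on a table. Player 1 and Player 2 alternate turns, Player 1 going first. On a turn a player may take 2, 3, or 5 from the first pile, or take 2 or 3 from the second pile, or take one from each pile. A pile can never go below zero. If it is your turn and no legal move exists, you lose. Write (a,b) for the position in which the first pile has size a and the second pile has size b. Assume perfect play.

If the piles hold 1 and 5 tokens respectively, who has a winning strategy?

Player 2 wins.

Build the W/L table. Terminal = L. A non-terminal position is W if it has a move to some L; otherwise it is L.
No move ever increases a pile, so every position that can arise here has a ≤ 1 and b ≤ 5; it is enough to label the cells with 0 ≤ a ≤ 1 and 0 ≤ b ≤ 5.
Every move lowers a or b (never raises either), so fill the grid row by row in increasing a, and left to right within a row: each cell's successors are then already labelled.
      b=0  b=1  b=2  b=3  b=4  b=5
a=0:    L    L    W    W    W    L
a=1:    L    W    W    W    L    L
Cells with no legal move (terminal, hence L): (0,0), (0,1), (1,0).
The remaining L cells, each justified by listing all of its moves:
(0,5): moves to (0,3)(W), (0,2)(W); every one is W ⇒ L
(1,4): moves to (1,2)(W), (1,1)(W), (0,3)(W); every one is W ⇒ L
(1,5): moves to (1,3)(W), (1,2)(W), (0,4)(W); every one is W ⇒ L
Every other cell has at least one move into one of the L cells above, so it is W.
Every move from (1,5) reaches a W position, so the mover loses.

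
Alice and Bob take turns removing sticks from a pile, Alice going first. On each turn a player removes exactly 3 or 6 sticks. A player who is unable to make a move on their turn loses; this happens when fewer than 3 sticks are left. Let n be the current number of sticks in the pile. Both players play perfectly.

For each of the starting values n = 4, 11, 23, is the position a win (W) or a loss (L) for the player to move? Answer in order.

4: W, 11: L, 23: W

Classify positions by backward induction: terminal positions (no move available) are L. From any other position, the mover wins iff some move reaches an L.
n=0: no move → L
n=1: no move → L
n=2: no move → L
n=3: →0(L), so W
n=4: →1(L), so W
n=5: →2(L), so W
n=6: →0(L), so W
n=7: →1(L), so W
n=8: →2(L), so W
n=9: →6(W), 3(W) — all W, so L
n=10: →7(W), 4(W) — all W, so L
n=11: →8(W), 5(W) — all W, so L
n=12: →9(L), so W
n=13: →10(L), so W
n=14: →11(L), so W
n=15: →9(L), so W
n=16: →10(L), so W
n=17: →11(L), so W
n=18: →15(W), 12(W) — all W, so L
n=19: →16(W), 13(W) — all W, so L
n=20: →17(W), 14(W) — all W, so L
n=21: →18(L), so W
n=22: →19(L), so W
n=23: →20(L), so W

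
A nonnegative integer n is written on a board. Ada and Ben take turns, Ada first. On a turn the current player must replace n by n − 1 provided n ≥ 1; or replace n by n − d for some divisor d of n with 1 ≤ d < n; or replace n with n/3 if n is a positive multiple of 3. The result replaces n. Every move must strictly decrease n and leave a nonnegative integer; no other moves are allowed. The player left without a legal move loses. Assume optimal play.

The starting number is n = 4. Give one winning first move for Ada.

Build the W/L table. Terminal = L. A non-terminal position is W if it has a move to some L; otherwise it is L.
n=0: no move → L
n=1: →0(L), so W
n=2: →1(W) only, which is W, so L
n=3: →2(L), so W
n=4: →2(L), so W
From 4, the L positions reachable in one move are: 2.

Move to 2.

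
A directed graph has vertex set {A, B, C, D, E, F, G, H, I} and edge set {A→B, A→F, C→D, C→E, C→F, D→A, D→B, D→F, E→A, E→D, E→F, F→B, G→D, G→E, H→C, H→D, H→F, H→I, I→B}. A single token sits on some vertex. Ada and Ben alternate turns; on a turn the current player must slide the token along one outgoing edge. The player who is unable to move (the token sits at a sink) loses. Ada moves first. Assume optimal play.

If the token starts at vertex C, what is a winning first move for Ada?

Use the standard recursion: the mover loses at a terminal position; elsewhere, the mover wins exactly when some move hands the opponent an L position.
Every edge goes from a vertex to one that appears earlier in the order B, F, A, I, D, E, C, H, G, so processing vertices in that order labels each vertex after all of its successors.
B: no outgoing edge → L
F: can move to B, which is L ⇒ W
A: can move to B, which is L ⇒ W
I: can move to B, which is L ⇒ W
D: can move to B, which is L ⇒ W
E: moves to D(W), A(W), F(W); every one is W ⇒ L
C: can move to E, which is L ⇒ W
H: moves to C(W), D(W), I(W), F(W); every one is W ⇒ L
G: can move to E, which is L ⇒ W
From C, the L positions reachable in one move are: E.

Move to E.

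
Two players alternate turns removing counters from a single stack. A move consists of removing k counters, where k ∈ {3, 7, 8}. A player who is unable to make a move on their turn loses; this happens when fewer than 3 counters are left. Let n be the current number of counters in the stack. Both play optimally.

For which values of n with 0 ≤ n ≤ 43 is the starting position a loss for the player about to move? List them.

0, 1, 2, 6, 11, 12, 16, 17, 21, 22, 26, 27, 31, 32, 36, 37, 41, 42

Positions with no move are L. A position that does have a move is losing for the player to move precisely when every available move leads to a winning position for the opponent. Fill in the labels:
n=0: no move → L
n=1: no move → L
n=2: no move → L
n=3: can move to 0, which is L ⇒ W
n=4: can move to 1, which is L ⇒ W
n=5: can move to 2, which is L ⇒ W
n=6: the only move is to 3(W), a W ⇒ L
n=7: can move to 0, which is L ⇒ W
n=8: can move to 1, which is L ⇒ W
n=9: can move to 6, which is L ⇒ W
n=10: can move to 2, which is L ⇒ W
n=11: moves to 8(W), 4(W), 3(W); every one is W ⇒ L
n=12: moves to 9(W), 5(W), 4(W); every one is W ⇒ L
n=13: can move to 6, which is L ⇒ W
n=14: can move to 11, which is L ⇒ W
n=15: can move to 12, which is L ⇒ W
n=16: moves to 13(W), 9(W), 8(W); every one is W ⇒ L
n=17: moves to 14(W), 10(W), 9(W); every one is W ⇒ L
n=18: can move to 11, which is L ⇒ W
n=19: can move to 16, which is L ⇒ W
n=20: can move to 17, which is L ⇒ W
n=21: moves to 18(W), 14(W), 13(W); every one is W ⇒ L
n=22: moves to 19(W), 15(W), 14(W); every one is W ⇒ L
n=23: can move to 16, which is L ⇒ W
n=24: can move to 21, which is L ⇒ W
n=25: can move to 22, which is L ⇒ W
n=26: moves to 23(W), 19(W), 18(W); every one is W ⇒ L
n=27: moves to 24(W), 20(W), 19(W); every one is W ⇒ L
n=28: can move to 21, which is L ⇒ W
n=29: can move to 26, which is L ⇒ W
n=30: can move to 27, which is L ⇒ W
n=31: moves to 28(W), 24(W), 23(W); every one is W ⇒ L
n=32: moves to 29(W), 25(W), 24(W); every one is W ⇒ L
n=33: can move to 26, which is L ⇒ W
n=34: can move to 31, which is L ⇒ W
n=35: can move to 32, which is L ⇒ W
n=36: moves to 33(W), 29(W), 28(W); every one is W ⇒ L
n=37: moves to 34(W), 30(W), 29(W); every one is W ⇒ L
n=38: can move to 31, which is L ⇒ W
n=39: can move to 36, which is L ⇒ W
n=40: can move to 37, which is L ⇒ W
n=41: moves to 38(W), 34(W), 33(W); every one is W ⇒ L
n=42: moves to 39(W), 35(W), 34(W); every one is W ⇒ L
n=43: can move to 36, which is L ⇒ W
Reading off the rows marked L gives the requested list; there are 18 such values of n.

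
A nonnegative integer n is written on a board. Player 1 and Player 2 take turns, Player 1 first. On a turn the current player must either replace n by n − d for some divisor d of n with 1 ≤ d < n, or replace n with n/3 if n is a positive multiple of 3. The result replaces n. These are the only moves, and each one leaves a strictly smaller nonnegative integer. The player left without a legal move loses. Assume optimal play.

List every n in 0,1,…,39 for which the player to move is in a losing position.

Label each position W (a win for the player to move) or L (a loss). A position with no legal move is L; any other position is W exactly when some move reaches an L, and L when every move reaches a W.
n=0: no move → L
n=1: no move → L
n=2: reaches L-position 1 → W
n=3: reaches L-position 1 → W
n=4: only reaches 2(W), 3(W), all W → L
n=5: reaches L-position 4 → W
n=6: reaches L-position 4 → W
n=7: only reaches 6(W), which is W → L
n=8: reaches L-position 4 → W
n=9: only reaches 3(W), 6(W), 8(W), all W → L
n=10: reaches L-position 9 → W
n=11: only reaches 10(W), which is W → L
n=12: reaches L-position 4 → W
n=13: only reaches 12(W), which is W → L
n=14: reaches L-position 7 → W
n=15: only reaches 5(W), 10(W), 12(W), 14(W), all W → L
n=16: reaches L-position 15 → W
n=17: only reaches 16(W), which is W → L
n=18: reaches L-position 9 → W
n=19: only reaches 18(W), which is W → L
n=20: reaches L-position 15 → W
n=21: reaches L-position 7 → W
n=22: reaches L-position 11 → W
n=23: only reaches 22(W), which is W → L
n=24: reaches L-position 23 → W
n=25: only reaches 20(W), 24(W), all W → L
n=26: reaches L-position 13 → W
n=27: reaches L-position 9 → W
n=28: only reaches 14(W), 21(W), 24(W), 26(W), 27(W), all W → L
n=29: reaches L-position 28 → W
n=30: reaches L-position 15 → W
n=31: only reaches 30(W), which is W → L
n=32: reaches L-position 28 → W
n=33: reaches L-position 11 → W
n=34: reaches L-position 17 → W
n=35: reaches L-position 28 → W
n=36: only reaches 12(W), 18(W), 24(W), 27(W), 30(W), 32(W), 33(W), 34(W), 35(W), all W → L
n=37: reaches L-position 36 → W
n=38: reaches L-position 19 → W
n=39: reaches L-position 13 → W
The losing starting values of n are exactly the entries labelled L in this table (15 of them).

0, 1, 4, 7, 9, 11, 13, 15, 17, 19, 23, 25, 28, 31, 36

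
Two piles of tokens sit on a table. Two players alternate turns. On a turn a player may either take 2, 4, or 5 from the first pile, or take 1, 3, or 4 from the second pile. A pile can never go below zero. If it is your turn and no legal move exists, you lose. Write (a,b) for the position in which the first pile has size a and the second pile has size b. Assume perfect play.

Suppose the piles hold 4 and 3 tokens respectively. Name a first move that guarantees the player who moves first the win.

Label each position W (a win for the player to move) or L (a loss). A position with no legal move is L; any other position is W exactly when some move reaches an L, and L when every move reaches a W.
No move ever increases a pile, so every position that can arise here has a ≤ 4 and b ≤ 3; it is enough to label the cells with 0 ≤ a ≤ 4 and 0 ≤ b ≤ 3.
Every move lowers a or b (never raises either), so fill the grid row by row in increasing a, and left to right within a row: each cell's successors are then already labelled.
      b=0  b=1  b=2  b=3
a=0:    L    W    L    W
a=1:    L    W    L    W
a=2:    W    L    W    L
a=3:    W    L    W    L
a=4:    W    W    W    W
Cells with no legal move (terminal, hence L): (0,0), (1,0).
The remaining L cells, each justified by listing all of its moves:
(0,2): L (sole option (0,1)(W) is W)
(1,2): L (sole option (1,1)(W) is W)
(2,1): L (options (0,1)(W), (2,0)(W) are all W)
(2,3): L (options (0,3)(W), (2,2)(W), (2,0)(W) are all W)
(3,1): L (options (1,1)(W), (3,0)(W) are all W)
(3,3): L (options (1,3)(W), (3,2)(W), (3,0)(W) are all W)
Every other cell has at least one move into one of the L cells above, so it is W.
From (4,3), the L positions reachable in one move are: (2,3).

Move to (2,3).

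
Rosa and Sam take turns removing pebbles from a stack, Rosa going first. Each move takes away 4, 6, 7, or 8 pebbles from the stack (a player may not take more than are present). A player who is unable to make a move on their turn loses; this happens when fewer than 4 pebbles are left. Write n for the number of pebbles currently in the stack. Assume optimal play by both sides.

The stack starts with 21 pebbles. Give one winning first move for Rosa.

Remove 6, leaving 15.

Label each position W (a win for the player to move) or L (a loss). A position with no legal move is L; any other position is W exactly when some move reaches an L, and L when every move reaches a W.
n=0: no move → L
n=1: no move → L
n=2: no move → L
n=3: no move → L
n=4: reaches L-position 0 → W
n=5: reaches L-position 1 → W
n=6: reaches L-position 2 → W
n=7: reaches L-position 3 → W
n=8: reaches L-position 2 → W
n=9: reaches L-position 3 → W
n=10: reaches L-position 3 → W
n=11: reaches L-position 3 → W
n=12: only reaches 8(W), 6(W), 5(W), 4(W), all W → L
n=13: only reaches 9(W), 7(W), 6(W), 5(W), all W → L
n=14: only reaches 10(W), 8(W), 7(W), 6(W), all W → L
n=15: only reaches 11(W), 9(W), 8(W), 7(W), all W → L
n=16: reaches L-position 12 → W
n=17: reaches L-position 13 → W
n=18: reaches L-position 14 → W
n=19: reaches L-position 15 → W
n=20: reaches L-position 14 → W
n=21: reaches L-position 15 → W
From 21, the L positions reachable in one move are: 15, 14, 13. Any move reaching one of these is winning.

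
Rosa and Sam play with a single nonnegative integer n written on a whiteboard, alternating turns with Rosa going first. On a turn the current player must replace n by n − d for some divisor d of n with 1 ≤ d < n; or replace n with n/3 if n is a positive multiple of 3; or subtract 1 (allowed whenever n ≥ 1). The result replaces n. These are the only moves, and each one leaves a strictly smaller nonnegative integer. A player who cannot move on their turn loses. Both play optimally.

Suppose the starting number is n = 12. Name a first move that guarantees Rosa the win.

Build the W/L table. Terminal = L. A non-terminal position is W if it has a move to some L; otherwise it is L.
n=0: no move → L
n=1: reaches L-position 0 → W
n=2: only reaches 1(W), which is W → L
n=3: reaches L-position 2 → W
n=4: reaches L-position 2 → W
n=5: only reaches 4(W), which is W → L
n=6: reaches L-position 2 → W
n=7: only reaches 6(W), which is W → L
n=8: reaches L-position 7 → W
n=9: only reaches 3(W), 6(W), 8(W), all W → L
n=10: reaches L-position 5 → W
n=11: only reaches 10(W), which is W → L
n=12: reaches L-position 9 → W
From 12, the L positions reachable in one move are: 9, 11. Any move reaching one of these is winning.

Move to 9.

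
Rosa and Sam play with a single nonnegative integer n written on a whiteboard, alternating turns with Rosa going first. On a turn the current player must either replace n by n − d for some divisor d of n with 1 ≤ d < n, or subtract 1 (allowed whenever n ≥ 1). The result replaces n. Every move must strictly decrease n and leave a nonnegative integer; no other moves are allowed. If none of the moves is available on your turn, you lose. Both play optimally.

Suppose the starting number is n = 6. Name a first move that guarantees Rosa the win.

Work bottom-up. With no move the player to move loses. Otherwise the position is W if at least one move leads to an L position for the opponent, and L if every move leads to a W.
n=0: no move → L
n=1: W (go to 0, an L position)
n=2: L (sole option 1(W) is W)
n=3: W (go to 2, an L position)
n=4: W (go to 2, an L position)
n=5: L (sole option 4(W) is W)
n=6: W (go to 5, an L position)
From 6, the L positions reachable in one move are: 5.

Move to 5.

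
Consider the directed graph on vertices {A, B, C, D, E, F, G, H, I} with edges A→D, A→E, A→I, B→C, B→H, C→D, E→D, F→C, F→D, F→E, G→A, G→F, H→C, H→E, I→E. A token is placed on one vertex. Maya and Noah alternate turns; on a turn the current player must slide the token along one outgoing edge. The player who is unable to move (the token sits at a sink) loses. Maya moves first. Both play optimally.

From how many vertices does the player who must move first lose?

Label each position W (a win for the player to move) or L (a loss). A position with no legal move is L; any other position is W exactly when some move reaches an L, and L when every move reaches a W.
Every edge goes from a vertex to one that appears earlier in the order D, E, I, C, A, F, H, G, B, so processing vertices in that order labels each vertex after all of its successors.
D: no outgoing edge → L
E: W (go to D, an L position)
I: L (sole option E(W) is W)
C: W (go to D, an L position)
A: W (go to I, an L position)
F: W (go to D, an L position)
H: L (options C(W), E(W) are all W)
G: L (options F(W), A(W) are all W)
B: W (go to H, an L position)
The L vertices are D, G, H, I; that is 4 in all.

4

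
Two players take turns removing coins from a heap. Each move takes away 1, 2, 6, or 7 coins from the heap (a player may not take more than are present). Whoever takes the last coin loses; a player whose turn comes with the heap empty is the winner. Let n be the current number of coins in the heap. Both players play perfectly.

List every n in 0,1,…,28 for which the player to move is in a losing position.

1, 4, 9, 12, 17, 20, 25, 28

Compute win/loss labels from the base case upward. A position with no move is W. Any other position is W if it can reach an L in one move, else L.
n=0: no move; the opponent has just taken the last coin and therefore loses → W
n=1: the only move is to 0(W), a W ⇒ L
n=2: can move to 1, which is L ⇒ W
n=3: can move to 1, which is L ⇒ W
n=4: moves to 3(W), 2(W); every one is W ⇒ L
n=5: can move to 4, which is L ⇒ W
n=6: can move to 4, which is L ⇒ W
n=7: can move to 1, which is L ⇒ W
n=8: can move to 1, which is L ⇒ W
n=9: moves to 8(W), 7(W), 3(W), 2(W); every one is W ⇒ L
n=10: can move to 9, which is L ⇒ W
n=11: can move to 9, which is L ⇒ W
n=12: moves to 11(W), 10(W), 6(W), 5(W); every one is W ⇒ L
n=13: can move to 12, which is L ⇒ W
n=14: can move to 12, which is L ⇒ W
n=15: can move to 9, which is L ⇒ W
n=16: can move to 9, which is L ⇒ W
n=17: moves to 16(W), 15(W), 11(W), 10(W); every one is W ⇒ L
n=18: can move to 17, which is L ⇒ W
n=19: can move to 17, which is L ⇒ W
n=20: moves to 19(W), 18(W), 14(W), 13(W); every one is W ⇒ L
n=21: can move to 20, which is L ⇒ W
n=22: can move to 20, which is L ⇒ W
n=23: can move to 17, which is L ⇒ W
n=24: can move to 17, which is L ⇒ W
n=25: moves to 24(W), 23(W), 19(W), 18(W); every one is W ⇒ L
n=26: can move to 25, which is L ⇒ W
n=27: can move to 25, which is L ⇒ W
n=28: moves to 27(W), 26(W), 22(W), 21(W); every one is W ⇒ L
The losing starting values of n are exactly the entries labelled L in this table (8 of them).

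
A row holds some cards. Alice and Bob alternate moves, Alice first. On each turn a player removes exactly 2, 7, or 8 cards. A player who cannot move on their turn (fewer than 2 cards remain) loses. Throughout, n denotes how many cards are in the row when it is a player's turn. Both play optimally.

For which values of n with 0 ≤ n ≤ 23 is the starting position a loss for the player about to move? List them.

0, 1, 4, 5, 10, 14, 15, 19, 20

Build the W/L table. Terminal = L. A non-terminal position is W if it has a move to some L; otherwise it is L.
n=0: no move → L
n=1: no move → L
n=2: can move to 0, which is L ⇒ W
n=3: can move to 1, which is L ⇒ W
n=4: the only move is to 2(W), a W ⇒ L
n=5: the only move is to 3(W), a W ⇒ L
n=6: can move to 4, which is L ⇒ W
n=7: can move to 5, which is L ⇒ W
n=8: can move to 1, which is L ⇒ W
n=9: can move to 1, which is L ⇒ W
n=10: moves to 8(W), 3(W), 2(W); every one is W ⇒ L
n=11: can move to 4, which is L ⇒ W
n=12: can move to 10, which is L ⇒ W
n=13: can move to 5, which is L ⇒ W
n=14: moves to 12(W), 7(W), 6(W); every one is W ⇒ L
n=15: moves to 13(W), 8(W), 7(W); every one is W ⇒ L
n=16: can move to 14, which is L ⇒ W
n=17: can move to 15, which is L ⇒ W
n=18: can move to 10, which is L ⇒ W
n=19: moves to 17(W), 12(W), 11(W); every one is W ⇒ L
n=20: moves to 18(W), 13(W), 12(W); every one is W ⇒ L
n=21: can move to 19, which is L ⇒ W
n=22: can move to 20, which is L ⇒ W
n=23: can move to 15, which is L ⇒ W
Reading off the rows marked L gives the requested list; there are 9 such values of n.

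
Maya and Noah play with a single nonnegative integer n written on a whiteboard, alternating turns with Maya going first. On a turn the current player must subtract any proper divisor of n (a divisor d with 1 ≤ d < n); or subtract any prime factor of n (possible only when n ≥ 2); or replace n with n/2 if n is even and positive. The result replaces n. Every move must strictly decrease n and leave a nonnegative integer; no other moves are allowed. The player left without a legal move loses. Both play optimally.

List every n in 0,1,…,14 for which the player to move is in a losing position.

0, 1, 4, 9, 14

Work bottom-up. With no move the player to move loses. Otherwise the position is W if at least one move leads to an L position for the opponent, and L if every move leads to a W.
n=0: no move → L
n=1: no move → L
n=2: can move to 0, which is L ⇒ W
n=3: can move to 0, which is L ⇒ W
n=4: moves to 2(W), 3(W); every one is W ⇒ L
n=5: can move to 0, which is L ⇒ W
n=6: can move to 4, which is L ⇒ W
n=7: can move to 0, which is L ⇒ W
n=8: can move to 4, which is L ⇒ W
n=9: moves to 6(W), 8(W); every one is W ⇒ L
n=10: can move to 9, which is L ⇒ W
n=11: can move to 0, which is L ⇒ W
n=12: can move to 9, which is L ⇒ W
n=13: can move to 0, which is L ⇒ W
n=14: moves to 7(W), 12(W), 13(W); every one is W ⇒ L
Reading off the rows marked L gives the requested list; there are 5 such values of n.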